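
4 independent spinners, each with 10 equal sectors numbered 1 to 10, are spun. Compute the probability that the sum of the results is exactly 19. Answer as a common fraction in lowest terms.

37/625

There are 10^4 = 10000 equally likely outcomes.
The number of ordered 4-tuples from {1,…,10} summing to 19 is 592.
P(sum = 19) = 592/10000 = 37/625.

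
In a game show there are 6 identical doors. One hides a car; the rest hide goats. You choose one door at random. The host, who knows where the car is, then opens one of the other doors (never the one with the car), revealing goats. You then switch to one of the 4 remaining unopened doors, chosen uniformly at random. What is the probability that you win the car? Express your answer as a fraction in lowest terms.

Your original door holds the car with probability 1/6, so the other 5 collectively hold it with probability 5/6.
The host can always find an empty door to open, so this doesn't change that 5/6; it is now spread over the 4 remaining unopened doors.
P(win by switching) = (5/6) · (1/4) = 5/24.

5/24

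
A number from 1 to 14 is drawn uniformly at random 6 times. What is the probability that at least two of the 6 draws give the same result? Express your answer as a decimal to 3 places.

0.713

P(all 6 different) = 14/14 · 13/14 · ··· · 9/14 ≈ 0.287.
P(at least two equal) = 1 − 0.287 = 0.713.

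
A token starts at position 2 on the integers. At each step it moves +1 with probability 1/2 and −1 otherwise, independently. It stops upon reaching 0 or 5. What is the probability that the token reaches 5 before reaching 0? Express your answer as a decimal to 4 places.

With a fair step, P(i) = ½P(i−1) + ½P(i+1) with P(0)=0, P(5)=1 has the linear solution P(i) = i/5.
P(2) = 2/5 ≈ 0.4000.

0.4000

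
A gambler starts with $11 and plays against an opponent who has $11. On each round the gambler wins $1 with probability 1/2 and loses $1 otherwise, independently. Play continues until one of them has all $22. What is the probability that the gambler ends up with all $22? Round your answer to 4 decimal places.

0.5000

With a fair step, P(i) = ½P(i−1) + ½P(i+1) with P(0)=0, P(22)=1 has the linear solution P(i) = i/22.
P(11) = 11/22 = 1/2 ≈ 0.5000.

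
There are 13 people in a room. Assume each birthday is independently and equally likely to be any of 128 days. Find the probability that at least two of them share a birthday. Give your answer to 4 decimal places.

0.4675

It's easier to compute the probability that all 13 are distinct.
P(all distinct) = 128/128 · 127/128 · ··· · 116/128 ≈ 0.5325.
So the probability of at least one match is 1 − 0.5325 = 0.4675.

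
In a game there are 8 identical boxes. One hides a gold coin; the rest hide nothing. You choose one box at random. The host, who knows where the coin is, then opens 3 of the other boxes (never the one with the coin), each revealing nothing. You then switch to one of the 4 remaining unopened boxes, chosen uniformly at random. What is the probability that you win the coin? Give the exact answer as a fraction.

7/32

Your original box holds the coin with probability 1/8, so the other 7 collectively hold it with probability 7/8.
The host can always find 3 empty boxes to open, so the reveals don't change that 7/8; it is now spread over the 4 remaining unopened boxes.
P(win by switching) = (7/8) · (1/4) = 7/32.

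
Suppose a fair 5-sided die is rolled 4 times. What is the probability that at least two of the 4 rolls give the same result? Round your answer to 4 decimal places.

0.8080

P(all 4 different) = 5/5 · 4/5 · ··· · 2/5 ≈ 0.1920.
P(at least two equal) = 1 − 0.1920 = 0.8080.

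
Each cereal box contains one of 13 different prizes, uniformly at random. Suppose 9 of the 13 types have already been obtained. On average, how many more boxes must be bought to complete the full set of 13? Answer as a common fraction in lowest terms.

325/12

Starting from 9 distinct types, each trial gives a new one with probability (13−i)/13 when i types are held, so the wait for the next new type is 13/(13−i).
E = 13/4 + 13/3 + 13/2 + 13/1 = 325/12.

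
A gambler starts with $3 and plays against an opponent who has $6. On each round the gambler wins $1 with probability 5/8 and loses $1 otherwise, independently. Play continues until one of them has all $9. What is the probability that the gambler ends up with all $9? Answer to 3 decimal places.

Let r = q/p = (3/8)/(5/8) = 3/5. The recurrence P(i) = p·P(i+1) + q·P(i−1) with P(0)=0, P(9)=1 gives P(i) = (1 − r^i)/(1 − r^9).
P(3) = (1 − (3/5)^3) / (1 − (3/5)^9) = 15625/19729 ≈ 0.792.

0.792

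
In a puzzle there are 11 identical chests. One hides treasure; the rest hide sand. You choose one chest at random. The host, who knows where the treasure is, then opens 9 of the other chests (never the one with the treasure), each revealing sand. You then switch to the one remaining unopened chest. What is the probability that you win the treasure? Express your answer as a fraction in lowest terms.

Your original chest holds the treasure with probability 1/11, so the other 10 collectively hold it with probability 10/11.
The host can always find 9 empty chests to open, so the reveals don't change that 10/11; it is now spread over the 1 remaining unopened chest.
P(win by switching) = (10/11) · (1/1) = 10/11.

10/11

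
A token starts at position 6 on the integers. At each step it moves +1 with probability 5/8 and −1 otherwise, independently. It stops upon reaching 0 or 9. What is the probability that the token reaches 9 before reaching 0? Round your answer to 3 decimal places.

0.963

Let r = q/p = (3/8)/(5/8) = 3/5. The recurrence P(i) = p·P(i+1) + q·P(i−1) with P(0)=0, P(9)=1 gives P(i) = (1 − r^i)/(1 − r^9).
P(6) = (1 − (3/5)^6) / (1 − (3/5)^9) = 19000/19729 ≈ 0.963.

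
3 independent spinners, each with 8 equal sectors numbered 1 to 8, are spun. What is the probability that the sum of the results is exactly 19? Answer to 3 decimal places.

0.041

There are 8^3 = 512 equally likely outcomes.
The number of ordered 3-tuples from {1,…,8} summing to 19 is 21.
P(sum = 19) = 21/512 ≈ 0.041.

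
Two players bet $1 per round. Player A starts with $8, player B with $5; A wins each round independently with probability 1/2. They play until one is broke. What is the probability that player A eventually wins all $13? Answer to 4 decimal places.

With a fair step, P(i) = ½P(i−1) + ½P(i+1) with P(0)=0, P(13)=1 has the linear solution P(i) = i/13.
P(8) = 8/13 ≈ 0.6154.

0.6154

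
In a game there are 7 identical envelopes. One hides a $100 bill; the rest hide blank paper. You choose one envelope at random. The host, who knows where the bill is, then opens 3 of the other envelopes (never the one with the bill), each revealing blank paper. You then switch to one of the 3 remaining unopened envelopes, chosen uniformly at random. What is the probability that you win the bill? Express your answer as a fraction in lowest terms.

Your original envelope holds the bill with probability 1/7, so the other 6 collectively hold it with probability 6/7.
The host can always find 3 empty envelopes to open, so the reveals don't change that 6/7; it is now spread over the 3 remaining unopened envelopes.
P(win by switching) = (6/7) · (1/3) = 2/7.

2/7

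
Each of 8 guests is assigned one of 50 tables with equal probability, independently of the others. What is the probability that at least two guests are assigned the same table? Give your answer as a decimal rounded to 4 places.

It's easier to compute the probability that all 8 are distinct.
P(all distinct) = 50/50 · 49/50 · ··· · 43/50 ≈ 0.5542.
So the probability of at least one match is 1 − 0.5542 = 0.4458.

0.4458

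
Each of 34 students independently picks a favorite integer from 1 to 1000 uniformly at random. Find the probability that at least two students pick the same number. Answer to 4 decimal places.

0.4330

It's easier to compute the probability that all 34 are distinct.
P(all distinct) = 1000/1000 · 999/1000 · ··· · 967/1000 ≈ 0.5670.
So the probability of at least one match is 1 − 0.5670 = 0.4330.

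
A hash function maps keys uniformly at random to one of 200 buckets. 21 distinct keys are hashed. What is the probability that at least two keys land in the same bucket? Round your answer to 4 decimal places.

It's easier to compute the probability that all 21 are distinct.
P(all distinct) = 200/200 · 199/200 · ··· · 180/200 ≈ 0.3369.
So the probability of at least one match is 1 − 0.3369 = 0.6631.

0.6631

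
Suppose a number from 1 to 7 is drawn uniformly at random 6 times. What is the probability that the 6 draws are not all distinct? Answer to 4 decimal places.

0.9572

P(all 6 different) = 7/7 · 6/7 · ··· · 2/7 ≈ 0.0428.
P(at least two equal) = 1 − 0.0428 = 0.9572.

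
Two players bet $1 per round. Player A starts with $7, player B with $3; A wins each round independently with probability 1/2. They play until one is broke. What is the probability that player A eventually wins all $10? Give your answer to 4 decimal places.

With a fair step, P(i) = ½P(i−1) + ½P(i+1) with P(0)=0, P(10)=1 has the linear solution P(i) = i/10.
P(7) = 7/10 ≈ 0.7000.

0.7000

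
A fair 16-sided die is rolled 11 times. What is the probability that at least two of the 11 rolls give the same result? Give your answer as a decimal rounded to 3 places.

P(all 11 different) = 16/16 · 15/16 · ··· · 6/16 ≈ 0.010.
P(at least two equal) = 1 − 0.010 = 0.990.

0.990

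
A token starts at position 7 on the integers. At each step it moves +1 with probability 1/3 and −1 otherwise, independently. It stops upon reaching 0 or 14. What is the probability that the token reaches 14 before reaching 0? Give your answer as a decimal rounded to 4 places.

Let r = q/p = (2/3)/(1/3) = 2. The recurrence P(i) = p·P(i+1) + q·P(i−1) with P(0)=0, P(14)=1 gives P(i) = (1 − r^i)/(1 − r^14).
P(7) = (1 − (2)^7) / (1 − (2)^14) = 1/129 ≈ 0.0078.

0.0078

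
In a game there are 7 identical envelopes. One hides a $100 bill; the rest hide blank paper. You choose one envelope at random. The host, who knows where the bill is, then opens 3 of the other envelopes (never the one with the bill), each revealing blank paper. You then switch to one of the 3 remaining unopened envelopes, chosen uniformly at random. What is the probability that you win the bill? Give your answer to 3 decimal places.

Your original envelope holds the bill with probability 1/7, so the other 6 collectively hold it with probability 6/7.
The host can always find 3 empty envelopes to open, so the reveals don't change that 6/7; it is now spread over the 3 remaining unopened envelopes.
P(win by switching) = (6/7) · (1/3) = 2/7 ≈ 0.286.

0.286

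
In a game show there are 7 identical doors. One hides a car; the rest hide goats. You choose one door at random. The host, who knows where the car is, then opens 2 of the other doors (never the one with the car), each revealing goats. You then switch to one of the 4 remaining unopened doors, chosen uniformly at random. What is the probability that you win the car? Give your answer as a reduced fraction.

Your original door holds the car with probability 1/7, so the other 6 collectively hold it with probability 6/7.
The host can always find 2 empty doors to open, so the reveals don't change that 6/7; it is now spread over the 4 remaining unopened doors.
P(win by switching) = (6/7) · (1/4) = 3/14.

3/14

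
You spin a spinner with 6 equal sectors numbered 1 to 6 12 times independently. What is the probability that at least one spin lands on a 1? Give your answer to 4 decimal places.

0.8878

P(no spin lands on a 1) = (5/6)^12 ≈ 0.1122.
P(at least one) = 1 − 0.1122 = 0.8878.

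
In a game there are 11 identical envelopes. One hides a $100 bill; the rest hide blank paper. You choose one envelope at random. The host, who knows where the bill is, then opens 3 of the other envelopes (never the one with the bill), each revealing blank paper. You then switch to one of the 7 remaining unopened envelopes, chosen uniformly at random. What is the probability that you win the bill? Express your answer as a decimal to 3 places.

0.130

Your original envelope holds the bill with probability 1/11, so the other 10 collectively hold it with probability 10/11.
The host can always find 3 empty envelopes to open, so the reveals don't change that 10/11; it is now spread over the 7 remaining unopened envelopes.
P(win by switching) = (10/11) · (1/7) = 10/77 ≈ 0.130.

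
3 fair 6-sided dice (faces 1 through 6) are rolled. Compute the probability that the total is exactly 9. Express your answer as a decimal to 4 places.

There are 6^3 = 216 equally likely outcomes.
The number of ordered 3-tuples from {1,…,6} summing to 9 is 25.
P(sum = 9) = 25/216 ≈ 0.1157.

0.1157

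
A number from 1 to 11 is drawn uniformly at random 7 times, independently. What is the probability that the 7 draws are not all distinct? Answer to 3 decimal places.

P(all 7 different) = 11/11 · 10/11 · ··· · 5/11 ≈ 0.085.
P(at least two equal) = 1 − 0.085 = 0.915.

0.915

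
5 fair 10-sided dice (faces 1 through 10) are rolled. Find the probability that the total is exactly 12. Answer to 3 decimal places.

0.003

There are 10^5 = 100000 equally likely outcomes.
The number of ordered 5-tuples from {1,…,10} summing to 12 is 330.
P(sum = 12) = 330/100000 = 33/10000 ≈ 0.003.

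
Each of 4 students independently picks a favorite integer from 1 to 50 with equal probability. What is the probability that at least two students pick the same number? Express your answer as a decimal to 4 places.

0.1156

It's easier to compute the probability that all 4 are distinct.
P(all distinct) = 50/50 · 49/50 · ··· · 47/50 ≈ 0.8844.
So the probability of at least one match is 1 − 0.8844 = 0.1156.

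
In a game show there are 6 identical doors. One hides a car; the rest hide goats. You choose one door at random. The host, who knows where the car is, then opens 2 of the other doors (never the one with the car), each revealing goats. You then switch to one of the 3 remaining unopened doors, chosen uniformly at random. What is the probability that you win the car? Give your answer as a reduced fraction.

Your original door holds the car with probability 1/6, so the other 5 collectively hold it with probability 5/6.
The host can always find 2 empty doors to open, so the reveals don't change that 5/6; it is now spread over the 3 remaining unopened doors.
P(win by switching) = (5/6) · (1/3) = 5/18.

5/18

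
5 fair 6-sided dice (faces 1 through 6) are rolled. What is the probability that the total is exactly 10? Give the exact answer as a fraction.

7/432

There are 6^5 = 7776 equally likely outcomes.
The number of ordered 5-tuples from {1,…,6} summing to 10 is 126.
P(sum = 10) = 126/7776 = 7/432.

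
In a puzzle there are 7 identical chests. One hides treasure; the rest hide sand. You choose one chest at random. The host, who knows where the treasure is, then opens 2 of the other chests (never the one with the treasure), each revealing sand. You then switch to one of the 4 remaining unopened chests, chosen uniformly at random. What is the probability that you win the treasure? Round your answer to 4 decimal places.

0.2143

Your original chest holds the treasure with probability 1/7, so the other 6 collectively hold it with probability 6/7.
The host can always find 2 empty chests to open, so the reveals don't change that 6/7; it is now spread over the 4 remaining unopened chests.
P(win by switching) = (6/7) · (1/4) = 3/14 ≈ 0.2143.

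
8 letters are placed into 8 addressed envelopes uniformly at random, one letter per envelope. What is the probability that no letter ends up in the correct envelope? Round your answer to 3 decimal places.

This is the derangement probability: permutations of 8 with no fixed point.
D(8) = 8! · (1 − 1/1! + 1/2! − ··· + (−1)^8/8!) = 14833.
P = 14833/40320 = 2119/5760 ≈ 0.368.

0.368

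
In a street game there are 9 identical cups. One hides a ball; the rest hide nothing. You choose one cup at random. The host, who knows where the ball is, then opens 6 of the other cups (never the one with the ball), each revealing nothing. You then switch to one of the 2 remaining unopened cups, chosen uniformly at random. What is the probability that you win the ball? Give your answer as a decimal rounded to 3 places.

0.444

Your original cup holds the ball with probability 1/9, so the other 8 collectively hold it with probability 8/9.
The host can always find 6 empty cups to open, so the reveals don't change that 8/9; it is now spread over the 2 remaining unopened cups.
P(win by switching) = (8/9) · (1/2) = 4/9 ≈ 0.444.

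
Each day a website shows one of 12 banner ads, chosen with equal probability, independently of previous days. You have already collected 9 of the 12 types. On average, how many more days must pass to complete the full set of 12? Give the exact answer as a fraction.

Starting from 9 distinct types, each trial gives a new one with probability (12−i)/12 when i types are held, so the wait for the next new type is 12/(12−i).
E = 12/3 + 12/2 + 12/1 = 22.

22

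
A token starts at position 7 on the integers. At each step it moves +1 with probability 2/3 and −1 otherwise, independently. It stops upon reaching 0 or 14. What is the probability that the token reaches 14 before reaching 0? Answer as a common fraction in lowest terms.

128/129

Let r = q/p = (1/3)/(2/3) = 1/2. The recurrence P(i) = p·P(i+1) + q·P(i−1) with P(0)=0, P(14)=1 gives P(i) = (1 − r^i)/(1 − r^14).
P(7) = (1 − (1/2)^7) / (1 − (1/2)^14) = 128/129.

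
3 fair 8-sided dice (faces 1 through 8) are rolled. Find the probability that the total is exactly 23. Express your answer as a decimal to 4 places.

There are 8^3 = 512 equally likely outcomes.
The number of ordered 3-tuples from {1,…,8} summing to 23 is 3.
P(sum = 23) = 3/512 ≈ 0.0059.

0.0059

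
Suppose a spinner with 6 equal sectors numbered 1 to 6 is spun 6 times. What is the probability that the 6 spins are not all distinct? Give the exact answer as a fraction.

319/324

P(all 6 different) = 6/6 · 5/6 · ··· · 1/6 = 5/324.
P(at least two equal) = 1 − 5/324 = 319/324.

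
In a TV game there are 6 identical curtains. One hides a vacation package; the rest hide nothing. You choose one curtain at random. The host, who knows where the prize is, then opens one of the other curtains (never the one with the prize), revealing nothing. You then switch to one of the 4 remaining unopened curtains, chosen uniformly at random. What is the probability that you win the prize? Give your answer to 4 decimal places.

0.2083

Your original curtain holds the prize with probability 1/6, so the other 5 collectively hold it with probability 5/6.
The host can always find an empty curtain to open, so this doesn't change that 5/6; it is now spread over the 4 remaining unopened curtains.
P(win by switching) = (5/6) · (1/4) = 5/24 ≈ 0.2083.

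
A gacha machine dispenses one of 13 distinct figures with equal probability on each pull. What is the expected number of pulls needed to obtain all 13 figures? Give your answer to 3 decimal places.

41.342

After i distinct types are collected, each trial gives a new one with probability (13−i)/13, so the expected wait for the next new type is 13/(13−i).
E = 13/13 + 13/12 + 13/11 + 13/10 + 13/9 + 13/8 + 13/7 + 13/6 + 13/5 + 13/4 + 13/3 + 13/2 + 13/1 = 1145993/27720 ≈ 41.342.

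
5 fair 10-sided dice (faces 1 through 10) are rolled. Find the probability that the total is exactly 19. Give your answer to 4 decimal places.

There are 10^5 = 100000 equally likely outcomes.
The number of ordered 5-tuples from {1,…,10} summing to 19 is 2710.
P(sum = 19) = 2710/100000 = 271/10000 ≈ 0.0271.

0.0271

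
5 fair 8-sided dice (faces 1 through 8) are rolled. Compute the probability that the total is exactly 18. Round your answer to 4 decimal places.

There are 8^5 = 32768 equally likely outcomes.
The number of ordered 5-tuples from {1,…,8} summing to 18 is 1750.
P(sum = 18) = 1750/32768 = 875/16384 ≈ 0.0534.

0.0534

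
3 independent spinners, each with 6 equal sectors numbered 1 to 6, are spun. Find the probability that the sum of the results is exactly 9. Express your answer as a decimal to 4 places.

0.1157

There are 6^3 = 216 equally likely outcomes.
The number of ordered 3-tuples from {1,…,6} summing to 9 is 25.
P(sum = 9) = 25/216 ≈ 0.1157.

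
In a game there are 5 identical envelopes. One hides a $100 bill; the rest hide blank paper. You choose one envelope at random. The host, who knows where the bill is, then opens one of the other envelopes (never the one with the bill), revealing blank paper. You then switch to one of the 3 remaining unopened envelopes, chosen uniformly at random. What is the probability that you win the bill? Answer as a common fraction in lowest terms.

Your original envelope holds the bill with probability 1/5, so the other 4 collectively hold it with probability 4/5.
The host can always find an empty envelope to open, so this doesn't change that 4/5; it is now spread over the 3 remaining unopened envelopes.
P(win by switching) = (4/5) · (1/3) = 4/15.

4/15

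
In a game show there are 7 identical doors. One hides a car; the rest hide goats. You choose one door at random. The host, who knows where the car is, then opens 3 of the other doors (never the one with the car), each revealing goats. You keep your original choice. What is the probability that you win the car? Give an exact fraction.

1/7

The host can always open 3 empty doors regardless of your choice, so the reveals give no information about your original door.
P(win by staying) = 1/7.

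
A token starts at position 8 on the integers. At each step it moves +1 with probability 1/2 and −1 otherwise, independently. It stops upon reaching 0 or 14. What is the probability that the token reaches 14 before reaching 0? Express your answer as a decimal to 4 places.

0.5714

With a fair step, P(i) = ½P(i−1) + ½P(i+1) with P(0)=0, P(14)=1 has the linear solution P(i) = i/14.
P(8) = 8/14 = 4/7 ≈ 0.5714.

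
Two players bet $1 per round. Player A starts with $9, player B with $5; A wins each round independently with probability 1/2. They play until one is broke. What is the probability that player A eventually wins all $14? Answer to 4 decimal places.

0.6429

With a fair step, P(i) = ½P(i−1) + ½P(i+1) with P(0)=0, P(14)=1 has the linear solution P(i) = i/14.
P(9) = 9/14 ≈ 0.6429.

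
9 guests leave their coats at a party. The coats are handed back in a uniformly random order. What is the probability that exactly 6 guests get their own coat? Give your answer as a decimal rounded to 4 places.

0.0005

Choose which 6 of the 9 are fixed: C(9,6) = 84 ways.
The remaining 3 must have no fixed point: D(3) = 2.
P = 84·2/362880 = 1/2160 ≈ 0.0005.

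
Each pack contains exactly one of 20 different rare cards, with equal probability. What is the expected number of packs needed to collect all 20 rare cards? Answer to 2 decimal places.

71.95

After i distinct types are collected, each trial gives a new one with probability (20−i)/20, so the expected wait for the next new type is 20/(20−i).
E = 20/20 + 20/19 + 20/18 + 20/17 + 20/16 + 20/15 + 20/14 + 20/13 + 20/12 + 20/11 + 20/10 + 20/9 + 20/8 + 20/7 + 20/6 + 20/5 + 20/4 + 20/3 + 20/2 + 20/1 = 279175675/3879876 ≈ 71.95.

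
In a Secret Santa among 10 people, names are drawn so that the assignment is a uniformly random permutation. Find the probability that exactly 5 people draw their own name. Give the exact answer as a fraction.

Choose which 5 of the 10 are fixed: C(10,5) = 252 ways.
The remaining 5 must have no fixed point: D(5) = 44.
P = 252·44/3628800 = 11/3600.

11/3600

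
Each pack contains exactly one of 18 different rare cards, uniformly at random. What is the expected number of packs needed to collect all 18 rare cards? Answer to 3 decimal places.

62.912

After i distinct types are collected, each trial gives a new one with probability (18−i)/18, so the expected wait for the next new type is 18/(18−i).
E = 18/18 + 18/17 + 18/16 + 18/15 + 18/14 + 18/13 + 18/12 + 18/11 + 18/10 + 18/9 + 18/8 + 18/7 + 18/6 + 18/5 + 18/4 + 18/3 + 18/2 + 18/1 = 42822903/680680 ≈ 62.912.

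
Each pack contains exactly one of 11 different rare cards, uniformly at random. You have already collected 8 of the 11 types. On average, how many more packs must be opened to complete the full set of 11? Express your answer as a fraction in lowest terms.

Starting from 8 distinct types, each trial gives a new one with probability (11−i)/11 when i types are held, so the wait for the next new type is 11/(11−i).
E = 11/3 + 11/2 + 11/1 = 121/6.

121/6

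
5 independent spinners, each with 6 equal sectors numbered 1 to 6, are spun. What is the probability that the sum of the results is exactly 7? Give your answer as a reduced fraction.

There are 6^5 = 7776 equally likely outcomes.
The number of ordered 5-tuples from {1,…,6} summing to 7 is 15.
P(sum = 7) = 15/7776 = 5/2592.

5/2592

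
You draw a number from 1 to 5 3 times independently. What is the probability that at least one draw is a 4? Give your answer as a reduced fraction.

61/125

P(no draw is a 4) = (4/5)^3 = 64/125.
P(at least one) = 1 − 64/125 = 61/125.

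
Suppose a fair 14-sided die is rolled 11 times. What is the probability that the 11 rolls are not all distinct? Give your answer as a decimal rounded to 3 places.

P(all 11 different) = 14/14 · 13/14 · ··· · 4/14 ≈ 0.004.
P(at least two equal) = 1 − 0.004 = 0.996.

0.996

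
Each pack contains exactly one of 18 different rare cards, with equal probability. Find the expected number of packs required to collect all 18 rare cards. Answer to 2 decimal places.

After i distinct types are collected, each trial gives a new one with probability (18−i)/18, so the expected wait for the next new type is 18/(18−i).
E = 18/18 + 18/17 + 18/16 + 18/15 + 18/14 + 18/13 + 18/12 + 18/11 + 18/10 + 18/9 + 18/8 + 18/7 + 18/6 + 18/5 + 18/4 + 18/3 + 18/2 + 18/1 = 42822903/680680 ≈ 62.91.

62.91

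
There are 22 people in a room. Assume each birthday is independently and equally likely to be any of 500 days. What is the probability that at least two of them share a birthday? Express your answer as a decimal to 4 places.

It's easier to compute the probability that all 22 are distinct.
P(all distinct) = 500/500 · 499/500 · ··· · 479/500 ≈ 0.6258.
So the probability of at least one match is 1 − 0.6258 = 0.3742.

0.3742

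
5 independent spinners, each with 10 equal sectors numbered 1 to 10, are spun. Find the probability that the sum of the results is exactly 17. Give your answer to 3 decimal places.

There are 10^5 = 100000 equally likely outcomes.
The number of ordered 5-tuples from {1,…,10} summing to 17 is 1745.
P(sum = 17) = 1745/100000 = 349/20000 ≈ 0.017.

0.017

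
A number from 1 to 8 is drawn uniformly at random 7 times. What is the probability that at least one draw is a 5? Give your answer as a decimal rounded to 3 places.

0.607

P(no draw is a 5) = (7/8)^7 ≈ 0.393.
P(at least one) = 1 − 0.393 = 0.607.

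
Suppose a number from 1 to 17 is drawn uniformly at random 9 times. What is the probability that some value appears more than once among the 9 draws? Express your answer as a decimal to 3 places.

0.926

P(all 9 different) = 17/17 · 16/17 · ··· · 9/17 ≈ 0.074.
P(at least two equal) = 1 − 0.074 = 0.926.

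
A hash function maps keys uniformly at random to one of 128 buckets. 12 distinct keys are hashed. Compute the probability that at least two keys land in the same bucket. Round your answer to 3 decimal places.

0.412

It's easier to compute the probability that all 12 are distinct.
P(all distinct) = 128/128 · 127/128 · ··· · 117/128 ≈ 0.588.
So the probability of at least one match is 1 − 0.588 = 0.412.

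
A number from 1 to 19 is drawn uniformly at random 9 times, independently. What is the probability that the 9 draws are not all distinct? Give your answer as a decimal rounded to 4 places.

P(all 9 different) = 19/19 · 18/19 · ··· · 11/19 ≈ 0.1039.
P(at least two equal) = 1 − 0.1039 = 0.8961.

0.8961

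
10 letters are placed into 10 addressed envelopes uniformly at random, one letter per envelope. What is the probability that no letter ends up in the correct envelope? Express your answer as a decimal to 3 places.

0.368

This is the derangement probability: permutations of 10 with no fixed point.
D(10) = 10! · (1 − 1/1! + 1/2! − ··· + (−1)^10/10!) = 1334961.
P = 1334961/3628800 = 16481/44800 ≈ 0.368.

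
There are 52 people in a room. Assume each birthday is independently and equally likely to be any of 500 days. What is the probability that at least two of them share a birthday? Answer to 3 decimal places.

0.936

It's easier to compute the probability that all 52 are distinct.
P(all distinct) = 500/500 · 499/500 · ··· · 449/500 ≈ 0.064.
So the probability of at least one match is 1 − 0.064 = 0.936.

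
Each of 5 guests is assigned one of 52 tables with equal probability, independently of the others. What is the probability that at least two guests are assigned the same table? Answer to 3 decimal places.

It's easier to compute the probability that all 5 are distinct.
P(all distinct) = 52/52 · 51/52 · ··· · 48/52 ≈ 0.820.
So the probability of at least one match is 1 − 0.820 = 0.180.

0.180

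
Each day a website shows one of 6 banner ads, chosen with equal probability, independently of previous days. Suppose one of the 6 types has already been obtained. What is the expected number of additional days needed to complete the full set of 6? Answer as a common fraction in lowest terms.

Starting from 1 distinct type, each trial gives a new one with probability (6−i)/6 when i types are held, so the wait for the next new type is 6/(6−i).
E = 6/5 + 6/4 + 6/3 + 6/2 + 6/1 = 137/10.

137/10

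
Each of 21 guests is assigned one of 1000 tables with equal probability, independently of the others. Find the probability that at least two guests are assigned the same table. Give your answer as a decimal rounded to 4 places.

It's easier to compute the probability that all 21 are distinct.
P(all distinct) = 1000/1000 · 999/1000 · ··· · 980/1000 ≈ 0.8094.
So the probability of at least one match is 1 − 0.8094 = 0.1906.

0.1906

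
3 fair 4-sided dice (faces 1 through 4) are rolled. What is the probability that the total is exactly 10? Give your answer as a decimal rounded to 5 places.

0.09375

There are 4^3 = 64 equally likely outcomes.
The number of ordered 3-tuples from {1,…,4} summing to 10 is 6.
P(sum = 10) = 6/64 = 3/32 ≈ 0.09375.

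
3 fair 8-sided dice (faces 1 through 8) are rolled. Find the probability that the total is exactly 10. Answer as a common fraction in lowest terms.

There are 8^3 = 512 equally likely outcomes.
The number of ordered 3-tuples from {1,…,8} summing to 10 is 36.
P(sum = 10) = 36/512 = 9/128.

9/128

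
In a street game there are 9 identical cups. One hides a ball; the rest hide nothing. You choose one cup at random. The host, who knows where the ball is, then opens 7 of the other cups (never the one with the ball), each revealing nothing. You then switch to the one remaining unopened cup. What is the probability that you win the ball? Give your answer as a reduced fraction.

8/9

Your original cup holds the ball with probability 1/9, so the other 8 collectively hold it with probability 8/9.
The host can always find 7 empty cups to open, so the reveals don't change that 8/9; it is now spread over the 1 remaining unopened cup.
P(win by switching) = (8/9) · (1/1) = 8/9.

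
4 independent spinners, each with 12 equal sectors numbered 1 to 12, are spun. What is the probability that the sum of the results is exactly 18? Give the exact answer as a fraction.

5/162

There are 12^4 = 20736 equally likely outcomes.
The number of ordered 4-tuples from {1,…,12} summing to 18 is 640.
P(sum = 18) = 640/20736 = 5/162.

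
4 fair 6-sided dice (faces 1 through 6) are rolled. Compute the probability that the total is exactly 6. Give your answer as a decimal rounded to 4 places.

0.0077

There are 6^4 = 1296 equally likely outcomes.
The number of ordered 4-tuples from {1,…,6} summing to 6 is 10.
P(sum = 6) = 10/1296 = 5/648 ≈ 0.0077.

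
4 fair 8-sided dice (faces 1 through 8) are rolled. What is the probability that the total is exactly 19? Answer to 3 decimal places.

0.082

There are 8^4 = 4096 equally likely outcomes.
The number of ordered 4-tuples from {1,…,8} summing to 19 is 336.
P(sum = 19) = 336/4096 = 21/256 ≈ 0.082.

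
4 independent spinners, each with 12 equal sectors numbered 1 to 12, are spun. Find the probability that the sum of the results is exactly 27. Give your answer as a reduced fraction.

There are 12^4 = 20736 equally likely outcomes.
The number of ordered 4-tuples from {1,…,12} summing to 27 is 1144.
P(sum = 27) = 1144/20736 = 143/2592.

143/2592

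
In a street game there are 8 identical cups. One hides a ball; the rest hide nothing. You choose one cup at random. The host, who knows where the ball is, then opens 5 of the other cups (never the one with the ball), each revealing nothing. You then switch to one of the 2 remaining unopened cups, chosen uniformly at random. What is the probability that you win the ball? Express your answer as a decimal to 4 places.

0.4375

Your original cup holds the ball with probability 1/8, so the other 7 collectively hold it with probability 7/8.
The host can always find 5 empty cups to open, so the reveals don't change that 7/8; it is now spread over the 2 remaining unopened cups.
P(win by switching) = (7/8) · (1/2) = 7/16 ≈ 0.4375.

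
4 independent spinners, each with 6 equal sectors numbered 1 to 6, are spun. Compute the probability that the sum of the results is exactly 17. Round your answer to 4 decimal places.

There are 6^4 = 1296 equally likely outcomes.
The number of ordered 4-tuples from {1,…,6} summing to 17 is 104.
P(sum = 17) = 104/1296 = 13/162 ≈ 0.0802.

0.0802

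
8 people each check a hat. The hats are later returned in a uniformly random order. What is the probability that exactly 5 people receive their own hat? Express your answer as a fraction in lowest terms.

Choose which 5 of the 8 are fixed: C(8,5) = 56 ways.
The remaining 3 must have no fixed point: D(3) = 2.
P = 56·2/40320 = 1/360.

1/360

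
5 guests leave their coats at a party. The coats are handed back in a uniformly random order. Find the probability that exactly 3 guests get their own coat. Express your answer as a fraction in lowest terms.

Choose which 3 of the 5 are fixed: C(5,3) = 10 ways.
The remaining 2 must have no fixed point: D(2) = 1.
P = 10·1/120 = 1/12.

1/12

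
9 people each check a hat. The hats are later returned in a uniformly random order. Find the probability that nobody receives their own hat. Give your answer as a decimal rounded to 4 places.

This is the derangement probability: permutations of 9 with no fixed point.
D(9) = 9! · (1 − 1/1! + 1/2! − ··· + (−1)^9/9!) = 133496.
P = 133496/362880 = 16687/45360 ≈ 0.3679.

0.3679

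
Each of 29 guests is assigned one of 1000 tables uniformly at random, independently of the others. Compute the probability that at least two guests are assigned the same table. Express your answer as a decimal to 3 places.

0.336

It's easier to compute the probability that all 29 are distinct.
P(all distinct) = 1000/1000 · 999/1000 · ··· · 972/1000 ≈ 0.664.
So the probability of at least one match is 1 − 0.664 = 0.336.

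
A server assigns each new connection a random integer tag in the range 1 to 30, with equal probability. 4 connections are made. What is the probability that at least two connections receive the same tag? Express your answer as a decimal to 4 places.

0.1880

It's easier to compute the probability that all 4 are distinct.
P(all distinct) = 30/30 · 29/30 · ··· · 27/30 ≈ 0.8120.
So the probability of at least one match is 1 − 0.8120 = 0.1880.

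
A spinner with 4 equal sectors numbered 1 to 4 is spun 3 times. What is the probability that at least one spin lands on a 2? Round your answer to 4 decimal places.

P(no spin lands on a 2) = (3/4)^3 ≈ 0.4219.
P(at least one) = 1 − 0.4219 = 0.5781.

0.5781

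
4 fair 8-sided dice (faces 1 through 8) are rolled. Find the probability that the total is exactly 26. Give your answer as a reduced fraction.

There are 8^4 = 4096 equally likely outcomes.
The number of ordered 4-tuples from {1,…,8} summing to 26 is 84.
P(sum = 26) = 84/4096 = 21/1024.

21/1024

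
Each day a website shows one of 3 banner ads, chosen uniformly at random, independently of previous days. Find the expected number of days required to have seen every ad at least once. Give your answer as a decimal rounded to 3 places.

5.500

After i distinct types are collected, each trial gives a new one with probability (3−i)/3, so the expected wait for the next new type is 3/(3−i).
E = 3/3 + 3/2 + 3/1 = 11/2 ≈ 5.500.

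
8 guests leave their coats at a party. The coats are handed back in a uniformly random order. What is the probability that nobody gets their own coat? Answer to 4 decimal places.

This is the derangement probability: permutations of 8 with no fixed point.
D(8) = 8! · (1 − 1/1! + 1/2! − ··· + (−1)^8/8!) = 14833.
P = 14833/40320 = 2119/5760 ≈ 0.3679.

0.3679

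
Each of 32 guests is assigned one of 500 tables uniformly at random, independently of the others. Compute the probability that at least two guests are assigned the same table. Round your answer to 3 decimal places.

It's easier to compute the probability that all 32 are distinct.
P(all distinct) = 500/500 · 499/500 · ··· · 469/500 ≈ 0.363.
So the probability of at least one match is 1 − 0.363 = 0.637.

0.637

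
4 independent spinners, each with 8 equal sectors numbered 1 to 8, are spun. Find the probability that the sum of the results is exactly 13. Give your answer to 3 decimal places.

0.050

There are 8^4 = 4096 equally likely outcomes.
The number of ordered 4-tuples from {1,…,8} summing to 13 is 204.
P(sum = 13) = 204/4096 = 51/1024 ≈ 0.050.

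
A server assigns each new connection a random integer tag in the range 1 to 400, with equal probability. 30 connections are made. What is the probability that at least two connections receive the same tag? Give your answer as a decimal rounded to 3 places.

It's easier to compute the probability that all 30 are distinct.
P(all distinct) = 400/400 · 399/400 · ··· · 371/400 ≈ 0.328.
So the probability of at least one match is 1 − 0.328 = 0.672.

0.672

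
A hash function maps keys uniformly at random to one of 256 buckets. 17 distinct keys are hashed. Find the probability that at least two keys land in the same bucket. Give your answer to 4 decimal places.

It's easier to compute the probability that all 17 are distinct.
P(all distinct) = 256/256 · 255/256 · ··· · 240/256 ≈ 0.5810.
So the probability of at least one match is 1 − 0.5810 = 0.4190.

0.4190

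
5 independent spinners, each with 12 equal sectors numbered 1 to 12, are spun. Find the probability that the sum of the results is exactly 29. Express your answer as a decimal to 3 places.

There are 12^5 = 248832 equally likely outcomes.
The number of ordered 5-tuples from {1,…,12} summing to 29 is 11385.
P(sum = 29) = 11385/248832 = 1265/27648 ≈ 0.046.

0.046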